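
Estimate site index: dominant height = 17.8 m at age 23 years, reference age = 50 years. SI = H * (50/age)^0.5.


50/23 = 2.17391
(2.17391)^0.5 = 1.47442
SI = 17.8 * 1.47442 = 26.2447 ≈ 26.2 m

26.2 m


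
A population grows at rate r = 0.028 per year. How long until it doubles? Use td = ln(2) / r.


td = ln(2) / 0.028 = 0.693147 / 0.028 = 24.7553 ≈ 24.8 years

24.8 years


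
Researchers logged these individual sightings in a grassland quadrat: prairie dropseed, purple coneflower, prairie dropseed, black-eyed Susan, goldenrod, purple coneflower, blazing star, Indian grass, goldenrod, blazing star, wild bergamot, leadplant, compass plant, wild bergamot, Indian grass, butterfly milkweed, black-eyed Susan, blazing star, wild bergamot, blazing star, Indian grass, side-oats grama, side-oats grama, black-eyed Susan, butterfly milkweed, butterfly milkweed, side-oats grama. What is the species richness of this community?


Total individuals logged = 27
Distinct species (count of individuals): prairie dropseed (2), purple coneflower (2), black-eyed Susan (3), goldenrod (2), blazing star (4), Indian grass (3), wild bergamot (3), leadplant (1), compass plant (1), butterfly milkweed (3), side-oats grama (3)
Species richness = number of distinct species = 11

11


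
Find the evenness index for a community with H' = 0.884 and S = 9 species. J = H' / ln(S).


ln(9) = 2.19722
J = H' / ln(S) = 0.884 / 2.19722 = 0.402327 ≈ 0.4023

0.4023


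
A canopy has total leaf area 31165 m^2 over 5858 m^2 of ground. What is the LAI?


LAI = 31165 / 5858 = 5.3201 ≈ 5.32

5.32


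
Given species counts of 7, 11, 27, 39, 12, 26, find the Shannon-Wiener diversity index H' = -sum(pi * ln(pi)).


Total N = 7 + 11 + 27 + 39 + 12 + 26 = 122
Per-species terms:
  p = 7/122 = 0.057377; ln(p) = -2.858112; p*ln(p) = 0.057377 * (-2.858112) = -0.163990
  p = 11/122 = 0.090164; ln(p) = -2.406125; p*ln(p) = 0.090164 * (-2.406125) = -0.216946
  p = 27/122 = 0.221311; ln(p) = -1.508186; p*ln(p) = 0.221311 * (-1.508186) = -0.333778
  p = 39/122 = 0.319672; ln(p) = -1.140460; p*ln(p) = 0.319672 * (-1.140460) = -0.364573
  p = 12/122 = 0.098361; ln(p) = -2.319111; p*ln(p) = 0.098361 * (-2.319111) = -0.228110
  p = 26/122 = 0.213115; ln(p) = -1.545923; p*ln(p) = 0.213115 * (-1.545923) = -0.329459
sum(p*ln(p)) = (-0.163990) + (-0.216946) + (-0.333778) + (-0.364573) + (-0.228110) + (-0.329459) = -1.636856
H' = -(-1.636856) = 1.636856 ≈ 1.6369

1.6369


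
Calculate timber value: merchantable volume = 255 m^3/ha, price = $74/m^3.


Value = 255 * 74 = $18870/ha

$18870/ha


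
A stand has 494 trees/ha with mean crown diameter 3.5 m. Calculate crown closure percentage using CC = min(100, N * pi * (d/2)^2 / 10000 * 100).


(d/2)^2 = (3.5/2)^2 = 1.75^2 = 3.0625
Crown area = 3.141593 * 3.0625 = 9.62113 m^2
N * area / 10000 * 100 = 494 * 9.62113 / 10000 * 100 = 47.5284
CC = min(100, 47.5284) = 47.5284 ≈ 47.5%

47.5%


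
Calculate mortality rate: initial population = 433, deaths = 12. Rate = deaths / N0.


Mortality rate = 12 / 433 = 0.027714 ≈ 0.0277

0.0277


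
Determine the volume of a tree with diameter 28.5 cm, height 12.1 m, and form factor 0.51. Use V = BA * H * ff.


(D/200)^2 = (28.5/200)^2 = 0.1425^2 = 0.02030625
BA = 3.141593 * 0.02030625 = 0.0637940 m^2
V = 0.0637940 * 12.1 * 0.51 = 0.393673 ≈ 0.394 m^3

0.394 m^3


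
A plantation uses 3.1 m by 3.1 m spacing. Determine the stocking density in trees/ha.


N = 10000 / 3.1^2 = 10000 / 9.61 = 1040.58 ≈ 1041 trees/ha

1041 trees/ha


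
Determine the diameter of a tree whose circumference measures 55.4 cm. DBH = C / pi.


DBH = C / pi = 55.4 / 3.141593 = 17.6344 ≈ 17.63 cm

17.63 cm


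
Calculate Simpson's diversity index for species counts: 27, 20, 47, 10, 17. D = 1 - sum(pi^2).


Total N = 27 + 20 + 47 + 10 + 17 = 121
Per-species terms:
  p = 27/121 = 0.223140; p^2 = 0.223140^2 = 0.049791
  p = 20/121 = 0.165289; p^2 = 0.165289^2 = 0.027320
  p = 47/121 = 0.388430; p^2 = 0.388430^2 = 0.150878
  p = 10/121 = 0.082645; p^2 = 0.082645^2 = 0.006830
  p = 17/121 = 0.140496; p^2 = 0.140496^2 = 0.019739
sum(p^2) = 0.049791 + 0.027320 + 0.150878 + 0.006830 + 0.019739 = 0.254558
D = 1 - 0.254558 = 0.745442 ≈ 0.7454

0.7454


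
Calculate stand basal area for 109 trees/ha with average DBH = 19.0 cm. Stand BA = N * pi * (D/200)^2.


(D/200)^2 = (19.0/200)^2 = 0.095^2 = 0.009025
Individual BA = 3.141593 * 0.009025 = 0.0283529 m^2
Stand BA = 109 * 0.0283529 = 3.09047 ≈ 3.09 m^2/ha

3.09 m^2/ha


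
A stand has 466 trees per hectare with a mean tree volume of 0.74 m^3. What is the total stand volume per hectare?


V_stand = 466 * 0.74 = 344.84 ≈ 344.8 m^3/ha

344.8 m^3/ha


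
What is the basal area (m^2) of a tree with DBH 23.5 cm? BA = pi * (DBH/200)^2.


D/200 = 23.5/200 = 0.1175 m
(D/200)^2 = 0.1175^2 = 0.01380625
BA = 3.141593 * 0.01380625 = 0.0433736 ≈ 0.0434 m^2

0.0434 m^2


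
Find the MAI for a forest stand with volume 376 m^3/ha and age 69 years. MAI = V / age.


MAI = 376 / 69 = 5.4493 ≈ 5.45 m^3/ha/yr

5.45 m^3/ha/yr


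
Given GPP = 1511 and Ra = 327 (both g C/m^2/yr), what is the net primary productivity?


NPP = GPP - Ra = 1511 - 327 = 1184 g C/m^2/yr

1184 g C/m^2/yr


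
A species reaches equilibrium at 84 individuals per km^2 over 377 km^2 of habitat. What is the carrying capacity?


K = 84 * 377 = 31668 individuals

31668 individuals


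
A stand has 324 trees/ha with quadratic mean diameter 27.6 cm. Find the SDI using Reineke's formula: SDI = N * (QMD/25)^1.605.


QMD/25 = 27.6/25 = 1.104
(1.104)^1.605 = exp(1.605 * ln(1.104)) = exp(1.605 * 0.0989399) = exp(0.158799) = 1.17210
SDI = 324 * 1.17210 = 379.760 ≈ 380

380


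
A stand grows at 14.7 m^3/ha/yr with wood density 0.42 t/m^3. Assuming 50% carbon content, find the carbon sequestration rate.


C = 14.7 * 0.42 * 0.5 = 3.087 ≈ 3.09 t C/ha/yr

3.09 t C/ha/yr


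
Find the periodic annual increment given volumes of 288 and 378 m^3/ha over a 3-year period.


PAI = (V2 - V1) / period = (378 - 288) / 3 = 90 / 3 = 30.00 m^3/ha/yr

30.00 m^3/ha/yr


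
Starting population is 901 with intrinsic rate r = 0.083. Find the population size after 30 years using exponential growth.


r*t = 0.083 * 30 = 2.49
exp(2.49) = 12.0613
N = 901 * 12.0613 = 10867.2 ≈ 10867

10867


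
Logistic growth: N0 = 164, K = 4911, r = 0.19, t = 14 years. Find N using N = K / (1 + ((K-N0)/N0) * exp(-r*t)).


(K - N0)/N0 = (4911 - 164)/164 = 4747/164 = 28.9451
r*t = 0.19 * 14 = 2.66; exp(-2.66) = 0.0699482
28.9451 * 0.0699482 = 2.02466
1 + 2.02466 = 3.02466
N = 4911 / 3.02466 = 1623.65 ≈ 1624

1624


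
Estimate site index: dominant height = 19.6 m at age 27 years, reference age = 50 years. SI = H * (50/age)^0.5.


50/27 = 1.85185
(1.85185)^0.5 = 1.36083
SI = 19.6 * 1.36083 = 26.6723 ≈ 26.7 m

26.7 m


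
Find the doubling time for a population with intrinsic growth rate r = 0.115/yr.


td = ln(2) / 0.115 = 0.693147 / 0.115 = 6.02737 ≈ 6.0 years

6.0 years


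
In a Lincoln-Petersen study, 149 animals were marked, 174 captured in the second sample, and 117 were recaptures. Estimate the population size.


N = M * C / R = 149 * 174 / 117 = 25926 / 117 = 221.59 ≈ 222

222 individuals


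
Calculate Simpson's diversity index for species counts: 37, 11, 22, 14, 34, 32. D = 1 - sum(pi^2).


Total N = 37 + 11 + 22 + 14 + 34 + 32 = 150
Per-species terms:
  p = 37/150 = 0.246667; p^2 = 0.246667^2 = 0.060845
  p = 11/150 = 0.073333; p^2 = 0.073333^2 = 0.005378
  p = 22/150 = 0.146667; p^2 = 0.146667^2 = 0.021511
  p = 14/150 = 0.093333; p^2 = 0.093333^2 = 0.008711
  p = 34/150 = 0.226667; p^2 = 0.226667^2 = 0.051378
  p = 32/150 = 0.213333; p^2 = 0.213333^2 = 0.045511
sum(p^2) = 0.060845 + 0.005378 + 0.021511 + 0.008711 + 0.051378 + 0.045511 = 0.193334
D = 1 - 0.193334 = 0.806666 ≈ 0.8067

0.8067


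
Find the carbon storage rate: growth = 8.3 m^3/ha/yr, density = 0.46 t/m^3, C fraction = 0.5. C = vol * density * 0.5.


C = 8.3 * 0.46 * 0.5 = 1.909 ≈ 1.91 t C/ha/yr

1.91 t C/ha/yr


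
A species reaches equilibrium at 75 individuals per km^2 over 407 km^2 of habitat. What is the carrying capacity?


K = 75 * 407 = 30525 individuals

30525 individuals


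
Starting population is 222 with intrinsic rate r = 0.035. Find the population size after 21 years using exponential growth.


r*t = 0.035 * 21 = 0.735
exp(0.735) = 2.08548
N = 222 * 2.08548 = 462.977 ≈ 463

463


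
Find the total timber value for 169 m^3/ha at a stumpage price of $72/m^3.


Value = 169 * 72 = $12168/ha

$12168/ha


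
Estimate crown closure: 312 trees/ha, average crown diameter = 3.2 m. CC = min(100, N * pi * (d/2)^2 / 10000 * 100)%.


(d/2)^2 = (3.2/2)^2 = 1.6^2 = 2.56
Crown area = 3.141593 * 2.56 = 8.04248 m^2
N * area / 10000 * 100 = 312 * 8.04248 / 10000 * 100 = 25.0925
CC = min(100, 25.0925) = 25.0925 ≈ 25.1%

25.1%


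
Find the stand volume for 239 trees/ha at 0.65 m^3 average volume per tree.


V_stand = 239 * 0.65 = 155.35 ≈ 155.4 m^3/ha

155.4 m^3/ha


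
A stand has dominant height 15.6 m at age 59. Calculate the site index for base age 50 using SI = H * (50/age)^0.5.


50/59 = 0.847458
(0.847458)^0.5 = 0.920575
SI = 15.6 * 0.920575 = 14.3610 ≈ 14.4 m

14.4 m


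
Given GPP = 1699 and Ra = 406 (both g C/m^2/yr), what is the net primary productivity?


NPP = GPP - Ra = 1699 - 406 = 1293 g C/m^2/yr

1293 g C/m^2/yr


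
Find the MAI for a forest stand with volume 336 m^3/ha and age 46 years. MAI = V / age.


MAI = 336 / 46 = 7.3043 ≈ 7.30 m^3/ha/yr

7.30 m^3/ha/yr


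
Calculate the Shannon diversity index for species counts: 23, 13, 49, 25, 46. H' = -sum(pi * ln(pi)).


Total N = 23 + 13 + 49 + 25 + 46 = 156
Per-species terms:
  p = 23/156 = 0.147436; ln(p) = -1.914361; p*ln(p) = 0.147436 * (-1.914361) = -0.282246
  p = 13/156 = 0.083333; ln(p) = -2.484911; p*ln(p) = 0.083333 * (-2.484911) = -0.207075
  p = 49/156 = 0.314103; ln(p) = -1.158034; p*ln(p) = 0.314103 * (-1.158034) = -0.363742
  p = 25/156 = 0.160256; ln(p) = -1.830983; p*ln(p) = 0.160256 * (-1.830983) = -0.293426
  p = 46/156 = 0.294872; ln(p) = -1.221214; p*ln(p) = 0.294872 * (-1.221214) = -0.360102
sum(p*ln(p)) = (-0.282246) + (-0.207075) + (-0.363742) + (-0.293426) + (-0.360102) = -1.506591
H' = -(-1.506591) = 1.506591 ≈ 1.5066

1.5066


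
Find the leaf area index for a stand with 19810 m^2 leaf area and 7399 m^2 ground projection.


LAI = 19810 / 7399 = 2.6774 ≈ 2.68

2.68


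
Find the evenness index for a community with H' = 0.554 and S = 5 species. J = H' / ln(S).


ln(5) = 1.60944
J = H' / ln(S) = 0.554 / 1.60944 = 0.344219 ≈ 0.3442

0.3442


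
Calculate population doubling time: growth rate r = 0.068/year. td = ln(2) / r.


td = ln(2) / 0.068 = 0.693147 / 0.068 = 10.1933 ≈ 10.2 years

10.2 years


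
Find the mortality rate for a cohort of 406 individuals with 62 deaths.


Mortality rate = 62 / 406 = 0.152709 ≈ 0.1527

0.1527


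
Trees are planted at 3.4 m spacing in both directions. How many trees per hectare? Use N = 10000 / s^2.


N = 10000 / 3.4^2 = 10000 / 11.56 = 865.052 ≈ 865 trees/ha

865 trees/ha


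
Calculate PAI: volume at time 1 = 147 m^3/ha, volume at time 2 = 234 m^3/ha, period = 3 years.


PAI = (V2 - V1) / period = (234 - 147) / 3 = 87 / 3 = 29.00 m^3/ha/yr

29.00 m^3/ha/yr


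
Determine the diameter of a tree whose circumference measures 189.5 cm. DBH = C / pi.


DBH = C / pi = 189.5 / 3.141593 = 60.3197 ≈ 60.32 cm

60.32 cm


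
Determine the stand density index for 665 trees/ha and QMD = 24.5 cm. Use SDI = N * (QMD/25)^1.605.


QMD/25 = 24.5/25 = 0.98
(0.98)^1.605 = exp(1.605 * ln(0.98)) = exp(1.605 * (-0.0202027)) = exp(-0.0324253) = 0.968095
SDI = 665 * 0.968095 = 643.783 ≈ 644

644


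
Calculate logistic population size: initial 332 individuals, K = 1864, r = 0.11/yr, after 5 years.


(K - N0)/N0 = (1864 - 332)/332 = 1532/332 = 4.61446
r*t = 0.11 * 5 = 0.55; exp(-0.55) = 0.576950
4.61446 * 0.576950 = 2.66231
1 + 2.66231 = 3.66231
N = 1864 / 3.66231 = 508.968 ≈ 509

509


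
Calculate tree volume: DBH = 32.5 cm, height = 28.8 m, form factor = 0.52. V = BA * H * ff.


(D/200)^2 = (32.5/200)^2 = 0.1625^2 = 0.02640625
BA = 3.141593 * 0.02640625 = 0.0829577 m^2
V = 0.0829577 * 28.8 * 0.52 = 1.24237 ≈ 1.242 m^3

1.242 m^3


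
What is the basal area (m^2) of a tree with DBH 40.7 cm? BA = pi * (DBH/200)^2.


D/200 = 40.7/200 = 0.2035 m
(D/200)^2 = 0.2035^2 = 0.04141225
BA = 3.141593 * 0.04141225 = 0.130100 ≈ 0.1301 m^2

0.1301 m^2


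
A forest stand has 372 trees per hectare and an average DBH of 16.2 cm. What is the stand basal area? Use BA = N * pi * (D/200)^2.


(D/200)^2 = (16.2/200)^2 = 0.081^2 = 0.006561
Individual BA = 3.141593 * 0.006561 = 0.0206120 m^2
Stand BA = 372 * 0.0206120 = 7.66766 ≈ 7.67 m^2/ha

7.67 m^2/ha


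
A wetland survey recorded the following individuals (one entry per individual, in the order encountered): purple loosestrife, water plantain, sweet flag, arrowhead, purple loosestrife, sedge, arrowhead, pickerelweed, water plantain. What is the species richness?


Total individuals logged = 9
Distinct species (count of individuals): purple loosestrife (2), water plantain (2), sweet flag (1), arrowhead (2), sedge (1), pickerelweed (1)
Species richness = number of distinct species = 6

6


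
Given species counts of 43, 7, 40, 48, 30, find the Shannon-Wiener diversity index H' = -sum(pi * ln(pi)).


Total N = 43 + 7 + 40 + 48 + 30 = 168
Per-species terms:
  p = 43/168 = 0.255952; ln(p) = -1.362765; p*ln(p) = 0.255952 * (-1.362765) = -0.348802
  p = 7/168 = 0.041667; ln(p) = -3.178046; p*ln(p) = 0.041667 * (-3.178046) = -0.132420
  p = 40/168 = 0.238095; ln(p) = -1.435086; p*ln(p) = 0.238095 * (-1.435086) = -0.341687
  p = 48/168 = 0.285714; ln(p) = -1.252764; p*ln(p) = 0.285714 * (-1.252764) = -0.357932
  p = 30/168 = 0.178571; ln(p) = -1.722769; p*ln(p) = 0.178571 * (-1.722769) = -0.307637
sum(p*ln(p)) = (-0.348802) + (-0.132420) + (-0.341687) + (-0.357932) + (-0.307637) = -1.488478
H' = -(-1.488478) = 1.488478 ≈ 1.4885

1.4885


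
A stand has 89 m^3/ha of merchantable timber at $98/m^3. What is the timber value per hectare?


Value = 89 * 98 = $8722/ha

$8722/ha


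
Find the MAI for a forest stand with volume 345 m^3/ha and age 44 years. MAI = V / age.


MAI = 345 / 44 = 7.8409 ≈ 7.84 m^3/ha/yr

7.84 m^3/ha/yr


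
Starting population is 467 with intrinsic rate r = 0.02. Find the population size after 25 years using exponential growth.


r*t = 0.02 * 25 = 0.5
exp(0.5) = 1.64872
N = 467 * 1.64872 = 769.952 ≈ 770

770


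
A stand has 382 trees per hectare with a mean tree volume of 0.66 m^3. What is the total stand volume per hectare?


V_stand = 382 * 0.66 = 252.12 ≈ 252.1 m^3/ha

252.1 m^3/ha


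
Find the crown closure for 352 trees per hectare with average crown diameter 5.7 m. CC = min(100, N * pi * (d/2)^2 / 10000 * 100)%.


(d/2)^2 = (5.7/2)^2 = 2.85^2 = 8.1225
Crown area = 3.141593 * 8.1225 = 25.5176 m^2
N * area / 10000 * 100 = 352 * 25.5176 / 10000 * 100 = 89.8220
CC = min(100, 89.8220) = 89.8220 ≈ 89.8%

89.8%


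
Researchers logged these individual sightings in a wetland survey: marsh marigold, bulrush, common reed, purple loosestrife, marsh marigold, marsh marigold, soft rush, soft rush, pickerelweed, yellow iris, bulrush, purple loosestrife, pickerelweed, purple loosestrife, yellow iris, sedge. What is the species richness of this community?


Total individuals logged = 16
Distinct species (count of individuals): marsh marigold (3), bulrush (2), common reed (1), purple loosestrife (3), soft rush (2), pickerelweed (2), yellow iris (2), sedge (1)
Species richness = number of distinct species = 8

8


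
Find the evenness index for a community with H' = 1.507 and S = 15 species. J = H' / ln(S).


ln(15) = 2.70805
J = H' / ln(S) = 1.507 / 2.70805 = 0.556489 ≈ 0.5565

0.5565


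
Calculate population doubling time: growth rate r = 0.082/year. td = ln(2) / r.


td = ln(2) / 0.082 = 0.693147 / 0.082 = 8.45301 ≈ 8.5 years

8.5 years


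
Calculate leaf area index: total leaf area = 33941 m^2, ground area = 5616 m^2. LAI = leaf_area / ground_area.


LAI = 33941 / 5616 = 6.0436 ≈ 6.04

6.04


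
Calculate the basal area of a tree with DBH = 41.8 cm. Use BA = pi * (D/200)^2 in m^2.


D/200 = 41.8/200 = 0.209 m
(D/200)^2 = 0.209^2 = 0.043681
BA = 3.141593 * 0.043681 = 0.137228 ≈ 0.1372 m^2

0.1372 m^2


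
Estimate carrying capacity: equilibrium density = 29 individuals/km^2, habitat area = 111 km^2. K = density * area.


K = 29 * 111 = 3219 individuals

3219 individuals


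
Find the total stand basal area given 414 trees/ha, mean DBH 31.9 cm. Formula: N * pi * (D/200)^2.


(D/200)^2 = (31.9/200)^2 = 0.1595^2 = 0.02544025
Individual BA = 3.141593 * 0.02544025 = 0.0799229 m^2
Stand BA = 414 * 0.0799229 = 33.0881 ≈ 33.09 m^2/ha

33.09 m^2/ha


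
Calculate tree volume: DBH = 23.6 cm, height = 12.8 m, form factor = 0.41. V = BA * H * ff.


(D/200)^2 = (23.6/200)^2 = 0.118^2 = 0.013924
BA = 3.141593 * 0.013924 = 0.0437435 m^2
V = 0.0437435 * 12.8 * 0.41 = 0.229566 ≈ 0.230 m^3

0.230 m^3


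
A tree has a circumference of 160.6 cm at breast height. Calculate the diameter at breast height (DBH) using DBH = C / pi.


DBH = C / pi = 160.6 / 3.141593 = 51.1206 ≈ 51.12 cm

51.12 cm


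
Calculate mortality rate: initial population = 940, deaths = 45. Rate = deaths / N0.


Mortality rate = 45 / 940 = 0.047872 ≈ 0.0479

0.0479


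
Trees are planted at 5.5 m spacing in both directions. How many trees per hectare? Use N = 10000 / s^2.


N = 10000 / 5.5^2 = 10000 / 30.25 = 330.579 ≈ 331 trees/ha

331 trees/ha


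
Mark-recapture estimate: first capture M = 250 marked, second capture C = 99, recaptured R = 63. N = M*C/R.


N = M * C / R = 250 * 99 / 63 = 24750 / 63 = 392.86 ≈ 393

393 individuals


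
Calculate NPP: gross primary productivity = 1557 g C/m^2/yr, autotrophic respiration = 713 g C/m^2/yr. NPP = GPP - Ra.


NPP = GPP - Ra = 1557 - 713 = 844 g C/m^2/yr

844 g C/m^2/yr


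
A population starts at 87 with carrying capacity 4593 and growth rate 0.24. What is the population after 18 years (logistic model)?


(K - N0)/N0 = (4593 - 87)/87 = 4506/87 = 51.7931
r*t = 0.24 * 18 = 4.32; exp(-4.32) = 0.0132999
51.7931 * 0.0132999 = 0.688843
1 + 0.688843 = 1.68884
N = 4593 / 1.68884 = 2719.62 ≈ 2720

2720


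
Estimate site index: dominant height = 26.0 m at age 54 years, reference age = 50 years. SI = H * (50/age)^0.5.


50/54 = 0.925926
(0.925926)^0.5 = 0.962250
SI = 26.0 * 0.962250 = 25.0185 ≈ 25.0 m

25.0 m


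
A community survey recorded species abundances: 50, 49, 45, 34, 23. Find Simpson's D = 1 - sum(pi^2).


Total N = 50 + 49 + 45 + 34 + 23 = 201
Per-species terms:
  p = 50/201 = 0.248756; p^2 = 0.248756^2 = 0.061880
  p = 49/201 = 0.243781; p^2 = 0.243781^2 = 0.059429
  p = 45/201 = 0.223881; p^2 = 0.223881^2 = 0.050123
  p = 34/201 = 0.169154; p^2 = 0.169154^2 = 0.028613
  p = 23/201 = 0.114428; p^2 = 0.114428^2 = 0.013094
sum(p^2) = 0.061880 + 0.059429 + 0.050123 + 0.028613 + 0.013094 = 0.213139
D = 1 - 0.213139 = 0.786861 ≈ 0.7869

0.7869


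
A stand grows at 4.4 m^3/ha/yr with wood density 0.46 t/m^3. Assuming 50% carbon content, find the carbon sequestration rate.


C = 4.4 * 0.46 * 0.5 = 1.012 ≈ 1.01 t C/ha/yr

1.01 t C/ha/yr


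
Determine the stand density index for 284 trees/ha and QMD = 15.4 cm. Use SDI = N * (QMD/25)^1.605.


QMD/25 = 15.4/25 = 0.616
(0.616)^1.605 = exp(1.605 * ln(0.616)) = exp(1.605 * (-0.484508)) = exp(-0.777635) = 0.459491
SDI = 284 * 0.459491 = 130.495 ≈ 130

130


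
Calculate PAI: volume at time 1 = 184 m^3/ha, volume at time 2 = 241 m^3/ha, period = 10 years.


PAI = (V2 - V1) / period = (241 - 184) / 10 = 57 / 10 = 5.70 m^3/ha/yr

5.70 m^3/ha/yr


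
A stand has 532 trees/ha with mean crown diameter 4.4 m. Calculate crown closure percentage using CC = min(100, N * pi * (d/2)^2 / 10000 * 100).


(d/2)^2 = (4.4/2)^2 = 2.2^2 = 4.84
Crown area = 3.141593 * 4.84 = 15.2053 m^2
N * area / 10000 * 100 = 532 * 15.2053 / 10000 * 100 = 80.8922
CC = min(100, 80.8922) = 80.8922 ≈ 80.9%

80.9%


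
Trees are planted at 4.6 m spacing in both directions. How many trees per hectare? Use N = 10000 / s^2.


N = 10000 / 4.6^2 = 10000 / 21.16 = 472.590 ≈ 473 trees/ha

473 trees/ha


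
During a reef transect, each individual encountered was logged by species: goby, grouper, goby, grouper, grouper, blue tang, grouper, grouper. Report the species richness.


Total individuals logged = 8
Distinct species (count of individuals): goby (2), grouper (5), blue tang (1)
Species richness = number of distinct species = 3

3


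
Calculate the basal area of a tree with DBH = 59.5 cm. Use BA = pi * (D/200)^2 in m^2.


D/200 = 59.5/200 = 0.2975 m
(D/200)^2 = 0.2975^2 = 0.08850625
BA = 3.141593 * 0.08850625 = 0.278051 ≈ 0.2781 m^2

0.2781 m^2


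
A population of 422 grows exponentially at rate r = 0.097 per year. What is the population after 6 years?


r*t = 0.097 * 6 = 0.582
exp(0.582) = 1.78961
N = 422 * 1.78961 = 755.215 ≈ 755

755


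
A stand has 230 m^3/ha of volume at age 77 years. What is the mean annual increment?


MAI = 230 / 77 = 2.9870 ≈ 2.99 m^3/ha/yr

2.99 m^3/ha/yr


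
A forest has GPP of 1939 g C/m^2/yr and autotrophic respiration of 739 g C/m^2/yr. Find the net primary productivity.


NPP = GPP - Ra = 1939 - 739 = 1200 g C/m^2/yr

1200 g C/m^2/yr


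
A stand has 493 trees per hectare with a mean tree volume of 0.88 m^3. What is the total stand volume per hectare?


V_stand = 493 * 0.88 = 433.84 ≈ 433.8 m^3/ha

433.8 m^3/ha


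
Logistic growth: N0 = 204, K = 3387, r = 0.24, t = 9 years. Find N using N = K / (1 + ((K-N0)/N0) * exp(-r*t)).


(K - N0)/N0 = (3387 - 204)/204 = 3183/204 = 15.6029
r*t = 0.24 * 9 = 2.16; exp(-2.16) = 0.115325
15.6029 * 0.115325 = 1.79940
1 + 1.79940 = 2.79940
N = 3387 / 2.79940 = 1209.90 ≈ 1210

1210


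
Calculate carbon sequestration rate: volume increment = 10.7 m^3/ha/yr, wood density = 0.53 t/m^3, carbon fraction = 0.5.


C = 10.7 * 0.53 * 0.5 = 2.8355 ≈ 2.84 t C/ha/yr

2.84 t C/ha/yr


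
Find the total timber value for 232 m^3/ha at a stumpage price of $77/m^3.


Value = 232 * 77 = $17864/ha

$17864/ha


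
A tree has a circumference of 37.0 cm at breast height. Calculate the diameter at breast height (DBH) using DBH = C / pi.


DBH = C / pi = 37.0 / 3.141593 = 11.7775 ≈ 11.78 cm

11.78 cm


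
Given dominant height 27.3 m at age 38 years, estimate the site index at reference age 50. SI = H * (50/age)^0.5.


50/38 = 1.31579
(1.31579)^0.5 = 1.14708
SI = 27.3 * 1.14708 = 31.3153 ≈ 31.3 m

31.3 m


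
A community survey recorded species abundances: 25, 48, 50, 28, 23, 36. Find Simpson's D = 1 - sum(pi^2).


Total N = 25 + 48 + 50 + 28 + 23 + 36 = 210
Per-species terms:
  p = 25/210 = 0.119048; p^2 = 0.119048^2 = 0.014172
  p = 48/210 = 0.228571; p^2 = 0.228571^2 = 0.052245
  p = 50/210 = 0.238095; p^2 = 0.238095^2 = 0.056689
  p = 28/210 = 0.133333; p^2 = 0.133333^2 = 0.017778
  p = 23/210 = 0.109524; p^2 = 0.109524^2 = 0.011996
  p = 36/210 = 0.171429; p^2 = 0.171429^2 = 0.029388
sum(p^2) = 0.014172 + 0.052245 + 0.056689 + 0.017778 + 0.011996 + 0.029388 = 0.182268
D = 1 - 0.182268 = 0.817732 ≈ 0.8177

0.8177


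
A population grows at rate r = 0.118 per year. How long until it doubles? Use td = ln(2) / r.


td = ln(2) / 0.118 = 0.693147 / 0.118 = 5.87413 ≈ 5.9 years

5.9 years


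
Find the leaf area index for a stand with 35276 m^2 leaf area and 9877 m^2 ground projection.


LAI = 35276 / 9877 = 3.5715 ≈ 3.57

3.57


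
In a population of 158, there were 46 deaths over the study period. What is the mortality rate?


Mortality rate = 46 / 158 = 0.291139 ≈ 0.2911

0.2911


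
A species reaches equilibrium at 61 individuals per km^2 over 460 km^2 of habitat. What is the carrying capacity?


K = 61 * 460 = 28060 individuals

28060 individuals


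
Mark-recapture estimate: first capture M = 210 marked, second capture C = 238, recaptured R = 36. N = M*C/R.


N = M * C / R = 210 * 238 / 36 = 49980 / 36 = 1388.33 ≈ 1388

1388 individuals


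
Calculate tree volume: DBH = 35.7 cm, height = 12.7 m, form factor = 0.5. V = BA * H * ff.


(D/200)^2 = (35.7/200)^2 = 0.1785^2 = 0.03186225
BA = 3.141593 * 0.03186225 = 0.100098 m^2
V = 0.100098 * 12.7 * 0.5 = 0.635622 ≈ 0.636 m^3

0.636 m^3


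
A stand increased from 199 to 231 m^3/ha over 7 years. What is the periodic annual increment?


PAI = (V2 - V1) / period = (231 - 199) / 7 = 32 / 7 = 4.5714 ≈ 4.57 m^3/ha/yr

4.57 m^3/ha/yr


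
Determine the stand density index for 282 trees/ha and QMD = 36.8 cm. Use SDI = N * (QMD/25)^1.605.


QMD/25 = 36.8/25 = 1.472
(1.472)^1.605 = exp(1.605 * ln(1.472)) = exp(1.605 * 0.386622) = exp(0.620528) = 1.85991
SDI = 282 * 1.85991 = 524.495 ≈ 524

524


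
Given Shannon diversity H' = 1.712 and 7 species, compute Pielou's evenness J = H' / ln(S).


ln(7) = 1.94591
J = H' / ln(S) = 1.712 / 1.94591 = 0.879794 ≈ 0.8798

0.8798


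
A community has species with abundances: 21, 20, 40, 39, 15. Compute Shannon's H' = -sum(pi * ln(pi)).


Total N = 21 + 20 + 40 + 39 + 15 = 135
Per-species terms:
  p = 21/135 = 0.155556; ln(p) = -1.860749; p*ln(p) = 0.155556 * (-1.860749) = -0.289451
  p = 20/135 = 0.148148; ln(p) = -1.909544; p*ln(p) = 0.148148 * (-1.909544) = -0.282895
  p = 40/135 = 0.296296; ln(p) = -1.216396; p*ln(p) = 0.296296 * (-1.216396) = -0.360413
  p = 39/135 = 0.288889; ln(p) = -1.241713; p*ln(p) = 0.288889 * (-1.241713) = -0.358717
  p = 15/135 = 0.111111; ln(p) = -2.197226; p*ln(p) = 0.111111 * (-2.197226) = -0.244136
sum(p*ln(p)) = (-0.289451) + (-0.282895) + (-0.360413) + (-0.358717) + (-0.244136) = -1.535612
H' = -(-1.535612) = 1.535612 ≈ 1.5356

1.5356


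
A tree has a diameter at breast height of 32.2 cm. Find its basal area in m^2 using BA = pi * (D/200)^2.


D/200 = 32.2/200 = 0.161 m
(D/200)^2 = 0.161^2 = 0.025921
BA = 3.141593 * 0.025921 = 0.0814332 ≈ 0.0814 m^2

0.0814 m^2


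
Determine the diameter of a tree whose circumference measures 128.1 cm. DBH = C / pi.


DBH = C / pi = 128.1 / 3.141593 = 40.7755 ≈ 40.78 cm

40.78 cm


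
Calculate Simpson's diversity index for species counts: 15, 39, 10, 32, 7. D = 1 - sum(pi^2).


Total N = 15 + 39 + 10 + 32 + 7 = 103
Per-species terms:
  p = 15/103 = 0.145631; p^2 = 0.145631^2 = 0.021208
  p = 39/103 = 0.378641; p^2 = 0.378641^2 = 0.143369
  p = 10/103 = 0.097087; p^2 = 0.097087^2 = 0.009426
  p = 32/103 = 0.310680; p^2 = 0.310680^2 = 0.096522
  p = 7/103 = 0.067961; p^2 = 0.067961^2 = 0.004619
sum(p^2) = 0.021208 + 0.143369 + 0.009426 + 0.096522 + 0.004619 = 0.275144
D = 1 - 0.275144 = 0.724856 ≈ 0.7249

0.7249


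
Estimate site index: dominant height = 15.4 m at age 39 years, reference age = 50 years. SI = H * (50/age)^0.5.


50/39 = 1.28205
(1.28205)^0.5 = 1.13228
SI = 15.4 * 1.13228 = 17.4371 ≈ 17.4 m

17.4 m


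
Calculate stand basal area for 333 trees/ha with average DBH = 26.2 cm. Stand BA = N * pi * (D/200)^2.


(D/200)^2 = (26.2/200)^2 = 0.131^2 = 0.017161
Individual BA = 3.141593 * 0.017161 = 0.0539129 m^2
Stand BA = 333 * 0.0539129 = 17.9530 ≈ 17.95 m^2/ha

17.95 m^2/ha


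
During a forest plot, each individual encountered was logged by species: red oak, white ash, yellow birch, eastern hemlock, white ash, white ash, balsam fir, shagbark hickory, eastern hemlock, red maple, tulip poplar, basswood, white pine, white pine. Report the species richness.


Total individuals logged = 14
Distinct species (count of individuals): red oak (1), white ash (3), yellow birch (1), eastern hemlock (2), balsam fir (1), shagbark hickory (1), red maple (1), tulip poplar (1), basswood (1), white pine (2)
Species richness = number of distinct species = 10

10


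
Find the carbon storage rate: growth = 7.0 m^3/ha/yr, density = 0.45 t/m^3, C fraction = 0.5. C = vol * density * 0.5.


C = 7.0 * 0.45 * 0.5 = 1.575 ≈ 1.58 t C/ha/yr

1.58 t C/ha/yr


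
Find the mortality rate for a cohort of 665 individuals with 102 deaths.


Mortality rate = 102 / 665 = 0.153383 ≈ 0.1534

0.1534


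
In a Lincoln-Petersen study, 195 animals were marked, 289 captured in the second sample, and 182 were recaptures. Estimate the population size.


N = M * C / R = 195 * 289 / 182 = 56355 / 182 = 309.64 ≈ 310

310 individuals


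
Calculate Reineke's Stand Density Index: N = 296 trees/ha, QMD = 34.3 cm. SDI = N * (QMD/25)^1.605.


QMD/25 = 34.3/25 = 1.372
(1.372)^1.605 = exp(1.605 * ln(1.372)) = exp(1.605 * 0.316270) = exp(0.507613) = 1.66132
SDI = 296 * 1.66132 = 491.751 ≈ 492

492


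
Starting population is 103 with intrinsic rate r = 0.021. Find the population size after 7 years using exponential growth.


r*t = 0.021 * 7 = 0.147
exp(0.147) = 1.15835
N = 103 * 1.15835 = 119.310 ≈ 119

119


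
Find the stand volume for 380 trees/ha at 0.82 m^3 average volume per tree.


V_stand = 380 * 0.82 = 311.6 m^3/ha

311.6 m^3/ha


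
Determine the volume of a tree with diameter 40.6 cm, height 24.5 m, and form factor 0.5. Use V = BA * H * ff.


(D/200)^2 = (40.6/200)^2 = 0.203^2 = 0.041209
BA = 3.141593 * 0.041209 = 0.129462 m^2
V = 0.129462 * 24.5 * 0.5 = 1.58591 ≈ 1.586 m^3

1.586 m^3


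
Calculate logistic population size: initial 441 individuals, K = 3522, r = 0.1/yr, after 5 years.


(K - N0)/N0 = (3522 - 441)/441 = 3081/441 = 6.98639
r*t = 0.1 * 5 = 0.5; exp(-0.5) = 0.606531
6.98639 * 0.606531 = 4.23746
1 + 4.23746 = 5.23746
N = 3522 / 5.23746 = 672.463 ≈ 672

672


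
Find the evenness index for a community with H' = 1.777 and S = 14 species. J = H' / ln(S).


ln(14) = 2.63906
J = H' / ln(S) = 1.777 / 2.63906 = 0.673346 ≈ 0.6733

0.6733


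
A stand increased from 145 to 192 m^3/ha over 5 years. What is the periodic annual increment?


PAI = (V2 - V1) / period = (192 - 145) / 5 = 47 / 5 = 9.40 m^3/ha/yr

9.40 m^3/ha/yr


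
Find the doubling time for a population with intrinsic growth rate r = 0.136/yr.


td = ln(2) / 0.136 = 0.693147 / 0.136 = 5.09667 ≈ 5.1 years

5.1 years


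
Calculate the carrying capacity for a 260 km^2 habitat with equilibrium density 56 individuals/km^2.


K = 56 * 260 = 14560 individuals

14560 individuals


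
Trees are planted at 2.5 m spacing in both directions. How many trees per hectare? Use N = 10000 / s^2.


N = 10000 / 2.5^2 = 10000 / 6.25 = 1600.00 ≈ 1600 trees/ha

1600 trees/ha


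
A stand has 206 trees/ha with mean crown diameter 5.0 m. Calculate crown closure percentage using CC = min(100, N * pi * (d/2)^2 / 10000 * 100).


(d/2)^2 = (5.0/2)^2 = 2.5^2 = 6.25
Crown area = 3.141593 * 6.25 = 19.6350 m^2
N * area / 10000 * 100 = 206 * 19.6350 / 10000 * 100 = 40.4481
CC = min(100, 40.4481) = 40.4481 ≈ 40.4%

40.4%


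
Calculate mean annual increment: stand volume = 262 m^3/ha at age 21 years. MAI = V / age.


MAI = 262 / 21 = 12.4762 ≈ 12.48 m^3/ha/yr

12.48 m^3/ha/yr


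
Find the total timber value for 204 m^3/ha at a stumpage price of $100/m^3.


Value = 204 * 100 = $20400/ha

$20400/ha


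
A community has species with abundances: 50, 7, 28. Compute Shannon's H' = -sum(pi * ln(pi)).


Total N = 50 + 7 + 28 = 85
Per-species terms:
  p = 50/85 = 0.588235; ln(p) = -0.530629; p*ln(p) = 0.588235 * (-0.530629) = -0.312135
  p = 7/85 = 0.082353; ln(p) = -2.496740; p*ln(p) = 0.082353 * (-2.496740) = -0.205614
  p = 28/85 = 0.329412; ln(p) = -1.110446; p*ln(p) = 0.329412 * (-1.110446) = -0.365794
sum(p*ln(p)) = (-0.312135) + (-0.205614) + (-0.365794) = -0.883543
H' = -(-0.883543) = 0.883543 ≈ 0.8835

0.8835


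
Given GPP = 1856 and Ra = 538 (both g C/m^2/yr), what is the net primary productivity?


NPP = GPP - Ra = 1856 - 538 = 1318 g C/m^2/yr

1318 g C/m^2/yr


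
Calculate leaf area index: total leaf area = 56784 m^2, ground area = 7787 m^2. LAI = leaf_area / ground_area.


LAI = 56784 / 7787 = 7.2922 ≈ 7.29

7.29


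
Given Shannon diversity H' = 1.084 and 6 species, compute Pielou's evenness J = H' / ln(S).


ln(6) = 1.79176
J = H' / ln(S) = 1.084 / 1.79176 = 0.604992 ≈ 0.6050

0.6050


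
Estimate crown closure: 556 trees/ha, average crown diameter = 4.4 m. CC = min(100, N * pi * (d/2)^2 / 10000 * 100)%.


(d/2)^2 = (4.4/2)^2 = 2.2^2 = 4.84
Crown area = 3.141593 * 4.84 = 15.2053 m^2
N * area / 10000 * 100 = 556 * 15.2053 / 10000 * 100 = 84.5415
CC = min(100, 84.5415) = 84.5415 ≈ 84.5%

84.5%


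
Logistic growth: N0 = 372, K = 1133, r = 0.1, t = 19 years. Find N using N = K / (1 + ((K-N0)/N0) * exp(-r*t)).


(K - N0)/N0 = (1133 - 372)/372 = 761/372 = 2.04570
r*t = 0.1 * 19 = 1.9; exp(-1.9) = 0.149569
2.04570 * 0.149569 = 0.305973
1 + 0.305973 = 1.30597
N = 1133 / 1.30597 = 867.554 ≈ 868

868


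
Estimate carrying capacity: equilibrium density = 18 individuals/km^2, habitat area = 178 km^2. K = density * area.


K = 18 * 178 = 3204 individuals

3204 individuals


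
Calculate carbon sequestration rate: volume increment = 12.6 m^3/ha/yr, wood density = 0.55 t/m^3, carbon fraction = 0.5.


C = 12.6 * 0.55 * 0.5 = 3.465 ≈ 3.47 t C/ha/yr

3.47 t C/ha/yr


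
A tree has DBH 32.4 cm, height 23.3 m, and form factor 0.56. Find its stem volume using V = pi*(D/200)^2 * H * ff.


(D/200)^2 = (32.4/200)^2 = 0.162^2 = 0.026244
BA = 3.141593 * 0.026244 = 0.0824480 m^2
V = 0.0824480 * 23.3 * 0.56 = 1.07578 ≈ 1.076 m^3

1.076 m^3


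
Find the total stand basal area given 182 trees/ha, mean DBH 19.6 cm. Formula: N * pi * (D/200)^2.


(D/200)^2 = (19.6/200)^2 = 0.098^2 = 0.009604
Individual BA = 3.141593 * 0.009604 = 0.0301719 m^2
Stand BA = 182 * 0.0301719 = 5.49129 ≈ 5.49 m^2/ha

5.49 m^2/ha


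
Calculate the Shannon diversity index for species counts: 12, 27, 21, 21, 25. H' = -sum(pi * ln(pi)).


Total N = 12 + 27 + 21 + 21 + 25 = 106
Per-species terms:
  p = 12/106 = 0.113208; ln(p) = -2.178528; p*ln(p) = 0.113208 * (-2.178528) = -0.246627
  p = 27/106 = 0.254717; ln(p) = -1.367602; p*ln(p) = 0.254717 * (-1.367602) = -0.348351
  p = 21/106 = 0.198113; ln(p) = -1.618918; p*ln(p) = 0.198113 * (-1.618918) = -0.320729
  p = 21/106 = 0.198113; ln(p) = -1.618918; p*ln(p) = 0.198113 * (-1.618918) = -0.320729
  p = 25/106 = 0.235849; ln(p) = -1.444564; p*ln(p) = 0.235849 * (-1.444564) = -0.340699
sum(p*ln(p)) = (-0.246627) + (-0.348351) + (-0.320729) + (-0.320729) + (-0.340699) = -1.577135
H' = -(-1.577135) = 1.577135 ≈ 1.5771

1.5771


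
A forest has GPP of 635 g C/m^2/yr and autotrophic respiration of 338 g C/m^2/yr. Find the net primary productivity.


NPP = GPP - Ra = 635 - 338 = 297 g C/m^2/yr

297 g C/m^2/yr


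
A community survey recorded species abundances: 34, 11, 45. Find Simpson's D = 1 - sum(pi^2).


Total N = 34 + 11 + 45 = 90
Per-species terms:
  p = 34/90 = 0.377778; p^2 = 0.377778^2 = 0.142716
  p = 11/90 = 0.122222; p^2 = 0.122222^2 = 0.014938
  p = 45/90 = 0.500000; p^2 = 0.500000^2 = 0.250000
sum(p^2) = 0.142716 + 0.014938 + 0.250000 = 0.407654
D = 1 - 0.407654 = 0.592346 ≈ 0.5923

0.5923


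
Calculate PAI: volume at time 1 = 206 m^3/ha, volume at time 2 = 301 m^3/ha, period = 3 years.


PAI = (V2 - V1) / period = (301 - 206) / 3 = 95 / 3 = 31.6667 ≈ 31.67 m^3/ha/yr

31.67 m^3/ha/yr


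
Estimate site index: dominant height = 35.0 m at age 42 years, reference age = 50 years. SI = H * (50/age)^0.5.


50/42 = 1.19048
(1.19048)^0.5 = 1.09109
SI = 35.0 * 1.09109 = 38.1882 ≈ 38.2 m

38.2 m


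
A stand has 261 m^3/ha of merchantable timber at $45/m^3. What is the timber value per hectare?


Value = 261 * 45 = $11745/ha

$11745/ha


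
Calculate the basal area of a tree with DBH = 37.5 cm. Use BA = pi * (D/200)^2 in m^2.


D/200 = 37.5/200 = 0.1875 m
(D/200)^2 = 0.1875^2 = 0.03515625
BA = 3.141593 * 0.03515625 = 0.110447 ≈ 0.1104 m^2

0.1104 m^2


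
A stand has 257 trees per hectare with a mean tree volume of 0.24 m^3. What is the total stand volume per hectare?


V_stand = 257 * 0.24 = 61.68 ≈ 61.7 m^3/ha

61.7 m^3/ha


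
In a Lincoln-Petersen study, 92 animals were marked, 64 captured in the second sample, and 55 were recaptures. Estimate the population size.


N = M * C / R = 92 * 64 / 55 = 5888 / 55 = 107.05 ≈ 107

107 individuals


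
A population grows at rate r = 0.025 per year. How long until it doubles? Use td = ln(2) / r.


td = ln(2) / 0.025 = 0.693147 / 0.025 = 27.7259 ≈ 27.7 years

27.7 years


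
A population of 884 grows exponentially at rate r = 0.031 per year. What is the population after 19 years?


r*t = 0.031 * 19 = 0.589
exp(0.589) = 1.80219
N = 884 * 1.80219 = 1593.14 ≈ 1593

1593


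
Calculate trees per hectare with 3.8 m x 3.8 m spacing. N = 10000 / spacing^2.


N = 10000 / 3.8^2 = 10000 / 14.44 = 692.521 ≈ 693 trees/ha

693 trees/ha


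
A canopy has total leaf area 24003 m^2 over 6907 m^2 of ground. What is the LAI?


LAI = 24003 / 6907 = 3.4752 ≈ 3.48

3.48


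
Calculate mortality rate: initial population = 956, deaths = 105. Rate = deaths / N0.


Mortality rate = 105 / 956 = 0.109833 ≈ 0.1098

0.1098


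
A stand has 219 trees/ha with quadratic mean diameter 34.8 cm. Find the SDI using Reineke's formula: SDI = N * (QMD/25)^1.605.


QMD/25 = 34.8/25 = 1.392
(1.392)^1.605 = exp(1.605 * ln(1.392)) = exp(1.605 * 0.330742) = exp(0.530841) = 1.70036
SDI = 219 * 1.70036 = 372.379 ≈ 372

372


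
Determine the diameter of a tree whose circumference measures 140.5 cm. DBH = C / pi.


DBH = C / pi = 140.5 / 3.141593 = 44.7225 ≈ 44.72 cm

44.72 cm


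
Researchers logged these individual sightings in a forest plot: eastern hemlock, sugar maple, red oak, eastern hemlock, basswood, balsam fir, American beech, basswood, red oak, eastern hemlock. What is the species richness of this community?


Total individuals logged = 10
Distinct species (count of individuals): eastern hemlock (3), sugar maple (1), red oak (2), basswood (2), balsam fir (1), American beech (1)
Species richness = number of distinct species = 6

6


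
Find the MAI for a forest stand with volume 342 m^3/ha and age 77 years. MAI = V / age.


MAI = 342 / 77 = 4.4416 ≈ 4.44 m^3/ha/yr

4.44 m^3/ha/yr


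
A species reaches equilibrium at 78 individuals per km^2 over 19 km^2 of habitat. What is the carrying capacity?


K = 78 * 19 = 1482 individuals

1482 individuals


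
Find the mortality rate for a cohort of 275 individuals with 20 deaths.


Mortality rate = 20 / 275 = 0.072727 ≈ 0.0727

0.0727


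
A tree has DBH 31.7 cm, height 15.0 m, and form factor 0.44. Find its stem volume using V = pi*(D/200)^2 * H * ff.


(D/200)^2 = (31.7/200)^2 = 0.1585^2 = 0.02512225
BA = 3.141593 * 0.02512225 = 0.0789239 m^2
V = 0.0789239 * 15.0 * 0.44 = 0.520898 ≈ 0.521 m^3

0.521 m^3


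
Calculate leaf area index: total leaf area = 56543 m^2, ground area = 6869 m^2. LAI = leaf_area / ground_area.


LAI = 56543 / 6869 = 8.2316 ≈ 8.23

8.23


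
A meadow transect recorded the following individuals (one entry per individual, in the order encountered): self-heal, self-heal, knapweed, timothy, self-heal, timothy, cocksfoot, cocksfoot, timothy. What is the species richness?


Total individuals logged = 9
Distinct species (count of individuals): self-heal (3), knapweed (1), timothy (3), cocksfoot (2)
Species richness = number of distinct species = 4

4
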